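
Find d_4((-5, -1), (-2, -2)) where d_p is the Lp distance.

(Σ|x_i - y_i|^4)^(1/4) = (|-5 - (-2)|^4 + |-1 - (-2)|^4)^(1/4)
= (3^4 + 1^4)^(1/4) = (81 + 1)^(1/4) = (82)^(1/4) ≈ 3.0092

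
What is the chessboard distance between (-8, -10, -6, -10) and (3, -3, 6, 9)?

max(|x_i - y_i|) = max(|-8 - 3|, |-10 - (-3)|, |-6 - 6|, |-10 - 9|) = max(11, 7, 12, 19) = 19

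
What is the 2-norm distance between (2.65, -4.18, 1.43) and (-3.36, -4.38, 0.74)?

(Σ|x_i - y_i|^2)^(1/2) = (|2.65 - (-3.36)|^2 + |-4.18 - (-4.38)|^2 + |1.43 - 0.74|^2)^(1/2)
= (6.01^2 + 0.2^2 + 0.69^2)^(1/2) = (36.1201 + 0.04 + 0.4761)^(1/2) = (36.6362)^(1/2) ≈ 6.0528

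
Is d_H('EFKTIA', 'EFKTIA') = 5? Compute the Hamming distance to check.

Differing positions: none. Hamming distance = 0, so the claim that d_H = 5 is false.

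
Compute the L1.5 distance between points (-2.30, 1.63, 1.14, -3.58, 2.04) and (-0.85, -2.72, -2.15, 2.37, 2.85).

(Σ|x_i - y_i|^1.5)^(1/1.5) = (|-2.3 - (-0.85)|^1.5 + |1.63 - (-2.72)|^1.5 + |1.14 - (-2.15)|^1.5 + |-3.58 - 2.37|^1.5 + |2.04 - 2.85|^1.5)^(1/1.5)
= (1.45^1.5 + 4.35^1.5 + 3.29^1.5 + 5.95^1.5 + 0.81^1.5)^(1/1.5) ≈ (1.746 + 9.0726 + 5.9675 + 14.5136 + 0.729)^(1/1.5) = (32.0287)^(1/1.5) ≈ 10.0854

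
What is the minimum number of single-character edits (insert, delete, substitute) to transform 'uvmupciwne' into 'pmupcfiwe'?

Let D[i][j] be the edit distance between the first i characters of 'uvmupciwne' and the first j characters of 'pmupcfiwe', with D[i][0] = i, D[0][j] = j, and D[i][j] = D[i-1][j-1] if the characters match, else 1 + min(D[i-1][j], D[i][j-1], D[i-1][j-1]). Filling the table (rows: prefixes of 'uvmupciwne', columns: prefixes of 'pmupcfiwe'):
     ε  p  m  u  p  c  f  i  w  e
  ε  0  1  2  3  4  5  6  7  8  9
  u  1  1  2  2  3  4  5  6  7  8
  v  2  2  2  3  3  4  5  6  7  8
  m  3  3  2  3  4  4  5  6  7  8
  u  4  4  3  2  3  4  5  6  7  8
  p  5  4  4  3  2  3  4  5  6  7
  c  6  5  5  4  3  2  3  4  5  6
  i  7  6  6  5  4  3  3  3  4  5
  w  8  7  7  6  5  4  4  4  3  4
  n  9  8  8  7  6  5  5  5  4  4
  e 10  9  9  8  7  6  6  6  5  4
The bottom-right entry gives D[10][9] = 4, so no sequence of fewer than 4 edits works. Backtracking through the table gives one optimal edit sequence (4 edits):
  uvmupciwne → vmupciwne (del u @1)
  vmupciwne → pmupciwne (sub v→p @1)
  pmupciwne → pmupcfiwne (ins f @6)
  pmupcfiwne → pmupcfiwe (del n @9)
Edit distance = 4.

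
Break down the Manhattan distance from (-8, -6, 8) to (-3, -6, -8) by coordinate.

Σ|x_i - y_i| = |-8 - (-3)| + |-6 - (-6)| + |8 - (-8)| = 5 + 0 + 16 = 21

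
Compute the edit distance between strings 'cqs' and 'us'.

Let D[i][j] be the edit distance between the first i characters of 'cqs' and the first j characters of 'us', with D[i][0] = i, D[0][j] = j, and D[i][j] = D[i-1][j-1] if the characters match, else 1 + min(D[i-1][j], D[i][j-1], D[i-1][j-1]). Filling the table (rows: prefixes of 'cqs', columns: prefixes of 'us'):
     ε  u  s
  ε  0  1  2
  c  1  1  2
  q  2  2  2
  s  3  3  2
The bottom-right entry gives D[3][2] = 2, so no sequence of fewer than 2 edits works. Backtracking through the table gives one optimal edit sequence (2 edits):
  cqs → qs (del c @1)
  qs → us (sub q→u @1)
Edit distance = 2.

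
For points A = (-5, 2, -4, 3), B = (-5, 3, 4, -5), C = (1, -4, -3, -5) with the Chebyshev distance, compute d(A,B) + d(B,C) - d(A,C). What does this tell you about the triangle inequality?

d(A,B) = max(0, 1, 8, 8) = 8, d(B,C) = max(6, 7, 7, 0) = 7, d(A,C) = max(6, 6, 1, 8) = 8.
d(A,B) + d(B,C) - d(A,C) = 8 + 7 - 8 = 15 - 8 = 7. This is ≥ 0, so the triangle inequality holds for these points.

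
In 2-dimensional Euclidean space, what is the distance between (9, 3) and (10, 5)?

√(Σ(x_i - y_i)²) = √((9 - 10)² + (3 - 5)²)
= √((-1)² + (-2)²) = √(1 + 4) = √5 ≈ 2.2361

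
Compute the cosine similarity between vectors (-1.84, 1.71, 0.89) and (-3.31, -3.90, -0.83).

With u = (-1.84, 1.71, 0.89), v = (-3.31, -3.90, -0.83):
u·v = (-1.84)·(-3.31) + 1.71·(-3.9) + 0.89·(-0.83) = 6.0904 + (-6.669) + (-0.7387) = -1.3173.
|u| = √((-1.84)² + 1.71² + 0.89²) = √(3.3856 + 2.9241 + 0.7921) = √7.1018, |v| = √((-3.31)² + (-3.9)² + (-0.83)²) = √(10.9561 + 15.21 + 0.6889) = √26.855.
cos θ = (u·v)/(|u||v|) = -1.3173/(√7.1018·√26.855) ≈ -0.0954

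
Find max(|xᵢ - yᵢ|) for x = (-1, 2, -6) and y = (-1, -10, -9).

max(|x_i - y_i|) = max(|-1 - (-1)|, |2 - (-10)|, |-6 - (-9)|) = max(0, 12, 3) = 12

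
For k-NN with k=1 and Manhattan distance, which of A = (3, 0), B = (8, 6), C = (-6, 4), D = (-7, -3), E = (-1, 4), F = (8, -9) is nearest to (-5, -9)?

Distances: d(A) = 17, d(B) = 28, d(C) = 14, d(D) = 8, d(E) = 17, d(F) = 13. Nearest: D = (-7, -3) with distance 8.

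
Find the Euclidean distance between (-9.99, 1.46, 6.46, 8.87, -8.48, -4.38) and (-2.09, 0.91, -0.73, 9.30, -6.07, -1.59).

√(Σ(x_i - y_i)²) = √((-9.99 - (-2.09))² + (1.46 - 0.91)² + (6.46 - (-0.73))² + (8.87 - 9.3)² + (-8.48 - (-6.07))² + (-4.38 - (-1.59))²)
= √((-7.9)² + 0.55² + 7.19² + (-0.43)² + (-2.41)² + (-2.79)²) = √(62.41 + 0.3025 + 51.6961 + 0.1849 + 5.8081 + 7.7841) = √128.1857 ≈ 11.3219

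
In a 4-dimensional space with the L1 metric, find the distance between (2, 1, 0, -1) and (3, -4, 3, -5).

Σ|x_i - y_i| = |2 - 3| + |1 - (-4)| + |0 - 3| + |-1 - (-5)| = 1 + 5 + 3 + 4 = 13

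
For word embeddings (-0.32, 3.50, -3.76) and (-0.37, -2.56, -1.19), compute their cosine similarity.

With u = (-0.32, 3.50, -3.76), v = (-0.37, -2.56, -1.19):
u·v = (-0.32)·(-0.37) + 3.5·(-2.56) + (-3.76)·(-1.19) = 0.1184 + (-8.96) + 4.4744 = -4.3672.
|u| = √((-0.32)² + 3.5² + (-3.76)²) = √(0.1024 + 12.25 + 14.1376) = √26.49, |v| = √((-0.37)² + (-2.56)² + (-1.19)²) = √(0.1369 + 6.5536 + 1.4161) = √8.1066.
cos θ = (u·v)/(|u||v|) = -4.3672/(√26.49·√8.1066) ≈ -0.298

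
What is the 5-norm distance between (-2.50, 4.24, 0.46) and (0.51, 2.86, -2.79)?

(Σ|x_i - y_i|^5)^(1/5) = (|-2.5 - 0.51|^5 + |4.24 - 2.86|^5 + |0.46 - (-2.79)|^5)^(1/5)
= (3.01^5 + 1.38^5 + 3.25^5)^(1/5) ≈ (247.0771 + 5.0049 + 362.5908)^(1/5) = (614.6728)^(1/5) ≈ 3.6118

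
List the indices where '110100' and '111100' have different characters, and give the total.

Differing positions: 3. Hamming distance = 1.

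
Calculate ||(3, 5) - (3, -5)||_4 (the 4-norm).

(Σ|x_i - y_i|^4)^(1/4) = (|3 - 3|^4 + |5 - (-5)|^4)^(1/4)
= (0^4 + 10^4)^(1/4) = (0 + 10000)^(1/4) = (10000)^(1/4) = 10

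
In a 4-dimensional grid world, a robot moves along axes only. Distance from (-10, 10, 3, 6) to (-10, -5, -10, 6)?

Σ|x_i - y_i| = |-10 - (-10)| + |10 - (-5)| + |3 - (-10)| + |6 - 6| = 0 + 15 + 13 + 0 = 28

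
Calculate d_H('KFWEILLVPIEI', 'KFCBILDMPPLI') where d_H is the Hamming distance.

Differing positions: 3, 4, 7, 8, 10, 11. Hamming distance = 6.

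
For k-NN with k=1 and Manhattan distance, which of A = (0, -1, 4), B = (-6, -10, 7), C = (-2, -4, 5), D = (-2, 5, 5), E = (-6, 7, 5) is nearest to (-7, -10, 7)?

Distances: d(A) = 19, d(B) = 1, d(C) = 13, d(D) = 22, d(E) = 20. Nearest: B = (-6, -10, 7) with distance 1.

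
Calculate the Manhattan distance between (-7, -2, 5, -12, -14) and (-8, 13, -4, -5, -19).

Σ|x_i - y_i| = |-7 - (-8)| + |-2 - 13| + |5 - (-4)| + |-12 - (-5)| + |-14 - (-19)| = 1 + 15 + 9 + 7 + 5 = 37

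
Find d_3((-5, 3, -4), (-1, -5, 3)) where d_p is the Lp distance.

(Σ|x_i - y_i|^3)^(1/3) = (|-5 - (-1)|^3 + |3 - (-5)|^3 + |-4 - 3|^3)^(1/3)
= (4^3 + 8^3 + 7^3)^(1/3) = (64 + 512 + 343)^(1/3) = (919)^(1/3) ≈ 9.7224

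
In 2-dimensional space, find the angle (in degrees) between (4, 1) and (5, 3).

With u = (4, 1), v = (5, 3):
u·v = 4·5 + 1·3 = 20 + 3 = 23.
|u| = √(4² + 1²) = √17, |v| = √(5² + 3²) = √34, so |u||v| = √(17·34) = √578.
cos θ = (u·v)/(|u||v|) = 23/√578 ≈ 0.956674
θ = arccos(0.956674) ≈ 16.93°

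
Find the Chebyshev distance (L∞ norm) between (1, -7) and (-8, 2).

max(|x_i - y_i|) = max(|1 - (-8)|, |-7 - 2|) = max(9, 9) = 9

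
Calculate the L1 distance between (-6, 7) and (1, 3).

Σ|x_i - y_i| = |-6 - 1| + |7 - 3| = 7 + 4 = 11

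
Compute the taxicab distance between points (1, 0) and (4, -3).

Σ|x_i - y_i| = |1 - 4| + |0 - (-3)| = 3 + 3 = 6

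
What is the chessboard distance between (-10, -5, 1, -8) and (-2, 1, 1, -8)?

max(|x_i - y_i|) = max(|-10 - (-2)|, |-5 - 1|, |1 - 1|, |-8 - (-8)|) = max(8, 6, 0, 0) = 8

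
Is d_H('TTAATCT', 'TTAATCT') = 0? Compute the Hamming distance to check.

Differing positions: none. Hamming distance = 0, so the claim is true.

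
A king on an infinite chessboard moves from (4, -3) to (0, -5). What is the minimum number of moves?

max(|x_i - y_i|) = max(|4 - 0|, |-3 - (-5)|) = max(4, 2) = 4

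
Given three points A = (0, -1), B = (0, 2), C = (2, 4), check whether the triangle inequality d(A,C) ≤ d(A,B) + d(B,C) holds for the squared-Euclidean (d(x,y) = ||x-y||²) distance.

d(A,B) = 0² + 3² = 9, d(B,C) = 2² + 2² = 8, d(A,C) = 2² + 5² = 29.
d(A,C) = 29 > 9 + 8 = 17. Triangle inequality is VIOLATED. (Squared-Euclidean is not a metric — this is a counterexample.)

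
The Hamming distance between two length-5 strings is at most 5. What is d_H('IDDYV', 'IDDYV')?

Differing positions: none. Hamming distance = 0. The maximum possible Hamming distance for length-5 strings is 5, so d_H/5 = 0/5 = 0.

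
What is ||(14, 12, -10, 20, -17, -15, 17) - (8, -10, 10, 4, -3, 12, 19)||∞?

max(|x_i - y_i|) = max(|14 - 8|, |12 - (-10)|, |-10 - 10|, |20 - 4|, |-17 - (-3)|, |-15 - 12|, |17 - 19|) = max(6, 22, 20, 16, 14, 27, 2) = 27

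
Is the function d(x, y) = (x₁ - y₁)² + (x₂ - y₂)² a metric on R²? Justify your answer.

No. The squared Euclidean distance fails the triangle inequality. Counterexample: x = (0, 0), y = (2, 3), z = (4, 6). d(x,z) = 4² + 6² = 52, but d(x,y) + d(y,z) = (2² + 3²) + (2² + 3²) = 13 + 13 = 26. Since 52 > 26, the triangle inequality is violated. (Note: √d, the ordinary Euclidean distance, IS a metric.)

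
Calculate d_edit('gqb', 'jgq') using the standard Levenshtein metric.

Let D[i][j] be the edit distance between the first i characters of 'gqb' and the first j characters of 'jgq', with D[i][0] = i, D[0][j] = j, and D[i][j] = D[i-1][j-1] if the characters match, else 1 + min(D[i-1][j], D[i][j-1], D[i-1][j-1]). Filling the table (rows: prefixes of 'gqb', columns: prefixes of 'jgq'):
     ε  j  g  q
  ε  0  1  2  3
  g  1  1  1  2
  q  2  2  2  1
  b  3  3  3  2
The bottom-right entry gives D[3][3] = 2, so no sequence of fewer than 2 edits works. Backtracking through the table gives one optimal edit sequence (2 edits):
  gqb → jgqb (ins j @1)
  jgqb → jgq (del b @4)
Edit distance = 2.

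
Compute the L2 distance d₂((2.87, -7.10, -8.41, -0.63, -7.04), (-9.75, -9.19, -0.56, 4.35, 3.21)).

√(Σ(x_i - y_i)²) = √((2.87 - (-9.75))² + (-7.1 - (-9.19))² + (-8.41 - (-0.56))² + (-0.63 - 4.35)² + (-7.04 - 3.21)²)
= √(12.62² + 2.09² + (-7.85)² + (-4.98)² + (-10.25)²) = √(159.2644 + 4.3681 + 61.6225 + 24.8004 + 105.0625) = √355.1179 ≈ 18.8446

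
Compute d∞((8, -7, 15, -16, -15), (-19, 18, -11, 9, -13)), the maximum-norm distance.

max(|x_i - y_i|) = max(|8 - (-19)|, |-7 - 18|, |15 - (-11)|, |-16 - 9|, |-15 - (-13)|) = max(27, 25, 26, 25, 2) = 27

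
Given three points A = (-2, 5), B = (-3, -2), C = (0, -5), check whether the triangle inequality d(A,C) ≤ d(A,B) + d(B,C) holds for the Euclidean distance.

d(A,B) = √(1² + 7²) = √50 ≈ 7.0711, d(B,C) = √(3² + 3²) = √18 ≈ 4.2426, d(A,C) = √(2² + 10²) = √104 ≈ 10.198.
d(A,C) ≈ 10.198 ≤ 7.0711 + 4.2426 = 11.3137. Triangle inequality is satisfied.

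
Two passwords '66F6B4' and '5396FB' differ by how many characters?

Differing positions: 1, 2, 3, 5, 6. Hamming distance = 5.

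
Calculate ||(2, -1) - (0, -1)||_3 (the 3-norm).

(Σ|x_i - y_i|^3)^(1/3) = (|2 - 0|^3 + |-1 - (-1)|^3)^(1/3)
= (2^3 + 0^3)^(1/3) = (8 + 0)^(1/3) = (8)^(1/3) = 2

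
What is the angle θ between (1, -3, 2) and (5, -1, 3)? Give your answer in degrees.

With u = (1, -3, 2), v = (5, -1, 3):
u·v = 1·5 + (-3)·(-1) + 2·3 = 5 + 3 + 6 = 14.
|u| = √(1² + (-3)² + 2²) = √14, |v| = √(5² + (-1)² + 3²) = √35, so |u||v| = √(14·35) = √490.
cos θ = (u·v)/(|u||v|) = 14/√490 ≈ 0.632456
θ = arccos(0.632456) ≈ 50.77°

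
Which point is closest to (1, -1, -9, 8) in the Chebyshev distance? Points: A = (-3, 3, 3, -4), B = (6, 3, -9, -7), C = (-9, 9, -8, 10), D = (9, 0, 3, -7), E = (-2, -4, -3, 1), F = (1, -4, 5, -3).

Distances: d(A) = 12, d(B) = 15, d(C) = 10, d(D) = 15, d(E) = 7, d(F) = 14. Nearest: E = (-2, -4, -3, 1) with distance 7.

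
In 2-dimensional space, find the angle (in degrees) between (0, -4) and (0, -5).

With u = (0, -4), v = (0, -5):
u·v = 0·0 + (-4)·(-5) = 0 + 20 = 20.
|u| = √(0² + (-4)²) = √16, |v| = √(0² + (-5)²) = √25, so |u||v| = √(16·25) = √400 = 20.
cos θ = (u·v)/(|u||v|) = 20/20 = 1 (the vectors are parallel, pointing the same way)
θ = arccos(1) = 0°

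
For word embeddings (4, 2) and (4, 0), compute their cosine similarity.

With u = (4, 2), v = (4, 0):
u·v = 4·4 + 2·0 = 16 + 0 = 16.
|u| = √(4² + 2²) = √20, |v| = √(4² + 0²) = √16, so |u||v| = √(20·16) = √320.
cos θ = (u·v)/(|u||v|) = 16/√320 ≈ 0.8944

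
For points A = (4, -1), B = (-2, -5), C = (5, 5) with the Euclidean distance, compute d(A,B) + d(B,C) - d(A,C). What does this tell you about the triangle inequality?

d(A,B) = √(6² + 4²) = √52 ≈ 7.2111, d(B,C) = √(7² + 10²) = √149 ≈ 12.2066, d(A,C) = √(1² + 6²) = √37 ≈ 6.0828.
d(A,B) + d(B,C) - d(A,C) = 7.2111 + 12.2066 - 6.0828 = 19.4177 - 6.0828 = 13.3349 (to 4 decimal places). This is ≥ 0, so the triangle inequality holds for these points.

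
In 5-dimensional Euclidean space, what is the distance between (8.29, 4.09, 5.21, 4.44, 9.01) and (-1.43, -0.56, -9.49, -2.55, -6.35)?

√(Σ(x_i - y_i)²) = √((8.29 - (-1.43))² + (4.09 - (-0.56))² + (5.21 - (-9.49))² + (4.44 - (-2.55))² + (9.01 - (-6.35))²)
= √(9.72² + 4.65² + 14.7² + 6.99² + 15.36²) = √(94.4784 + 21.6225 + 216.09 + 48.8601 + 235.9296) = √616.9806 ≈ 24.8391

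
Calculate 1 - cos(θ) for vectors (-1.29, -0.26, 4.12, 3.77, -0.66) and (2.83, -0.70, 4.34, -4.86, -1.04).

With u = (-1.29, -0.26, 4.12, 3.77, -0.66), v = (2.83, -0.70, 4.34, -4.86, -1.04):
u·v = (-1.29)·2.83 + (-0.26)·(-0.7) + 4.12·4.34 + 3.77·(-4.86) + (-0.66)·(-1.04) = (-3.6507) + 0.182 + 17.8808 + (-18.3222) + 0.6864 = -3.2237.
|u| = √((-1.29)² + (-0.26)² + 4.12² + 3.77² + (-0.66)²) = √(1.6641 + 0.0676 + 16.9744 + 14.2129 + 0.4356) = √33.3546, |v| = √(2.83² + (-0.7)² + 4.34² + (-4.86)² + (-1.04)²) = √(8.0089 + 0.49 + 18.8356 + 23.6196 + 1.0816) = √52.0357.
cos θ = (u·v)/(|u||v|) = -3.2237/(√33.3546·√52.0357) ≈ -0.0774
Cosine distance = 1 - cos θ ≈ 1 - (-0.0774) = 1.0774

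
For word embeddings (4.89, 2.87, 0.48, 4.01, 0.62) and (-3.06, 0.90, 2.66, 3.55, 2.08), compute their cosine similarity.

With u = (4.89, 2.87, 0.48, 4.01, 0.62), v = (-3.06, 0.90, 2.66, 3.55, 2.08):
u·v = 4.89·(-3.06) + 2.87·0.9 + 0.48·2.66 + 4.01·3.55 + 0.62·2.08 = (-14.9634) + 2.583 + 1.2768 + 14.2355 + 1.2896 = 4.4215.
|u| = √(4.89² + 2.87² + 0.48² + 4.01² + 0.62²) = √(23.9121 + 8.2369 + 0.2304 + 16.0801 + 0.3844) = √48.8439, |v| = √((-3.06)² + 0.9² + 2.66² + 3.55² + 2.08²) = √(9.3636 + 0.81 + 7.0756 + 12.6025 + 4.3264) = √34.1781.
cos θ = (u·v)/(|u||v|) = 4.4215/(√48.8439·√34.1781) ≈ 0.1082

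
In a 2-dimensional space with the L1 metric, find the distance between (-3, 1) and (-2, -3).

Σ|x_i - y_i| = |-3 - (-2)| + |1 - (-3)| = 1 + 4 = 5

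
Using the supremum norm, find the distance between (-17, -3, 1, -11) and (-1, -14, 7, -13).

max(|x_i - y_i|) = max(|-17 - (-1)|, |-3 - (-14)|, |1 - 7|, |-11 - (-13)|) = max(16, 11, 6, 2) = 16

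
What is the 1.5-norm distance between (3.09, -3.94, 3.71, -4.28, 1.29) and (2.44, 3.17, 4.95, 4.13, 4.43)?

(Σ|x_i - y_i|^1.5)^(1/1.5) = (|3.09 - 2.44|^1.5 + |-3.94 - 3.17|^1.5 + |3.71 - 4.95|^1.5 + |-4.28 - 4.13|^1.5 + |1.29 - 4.43|^1.5)^(1/1.5)
= (0.65^1.5 + 7.11^1.5 + 1.24^1.5 + 8.41^1.5 + 3.14^1.5)^(1/1.5) ≈ (0.524 + 18.9585 + 1.3808 + 24.389 + 5.5641)^(1/1.5) = (50.8164)^(1/1.5) ≈ 13.7194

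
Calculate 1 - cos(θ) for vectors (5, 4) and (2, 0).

With u = (5, 4), v = (2, 0):
u·v = 5·2 + 4·0 = 10 + 0 = 10.
|u| = √(5² + 4²) = √41, |v| = √(2² + 0²) = √4, so |u||v| = √(41·4) = √164.
cos θ = (u·v)/(|u||v|) = 10/√164 ≈ 0.7809
Cosine distance = 1 - cos θ ≈ 1 - 0.7809 = 0.2191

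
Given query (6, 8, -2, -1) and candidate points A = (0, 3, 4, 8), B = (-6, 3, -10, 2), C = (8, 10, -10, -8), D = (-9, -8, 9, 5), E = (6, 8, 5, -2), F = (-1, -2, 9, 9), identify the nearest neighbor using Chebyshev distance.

Distances: d(A) = 9, d(B) = 12, d(C) = 8, d(D) = 16, d(E) = 7, d(F) = 11. Nearest: E = (6, 8, 5, -2) with distance 7.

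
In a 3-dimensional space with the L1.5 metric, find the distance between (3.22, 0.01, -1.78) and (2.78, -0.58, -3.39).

(Σ|x_i - y_i|^1.5)^(1/1.5) = (|3.22 - 2.78|^1.5 + |0.01 - (-0.58)|^1.5 + |-1.78 - (-3.39)|^1.5)^(1/1.5)
= (0.44^1.5 + 0.59^1.5 + 1.61^1.5)^(1/1.5) ≈ (0.2919 + 0.4532 + 2.0429)^(1/1.5) = (2.788)^(1/1.5) ≈ 1.9809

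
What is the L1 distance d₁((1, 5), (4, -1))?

Σ|x_i - y_i| = |1 - 4| + |5 - (-1)| = 3 + 6 = 9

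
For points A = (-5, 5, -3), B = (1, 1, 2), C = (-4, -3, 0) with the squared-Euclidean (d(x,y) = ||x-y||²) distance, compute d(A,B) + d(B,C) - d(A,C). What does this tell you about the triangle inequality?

d(A,B) = 6² + 4² + 5² = 77, d(B,C) = 5² + 4² + 2² = 45, d(A,C) = 1² + 8² + 3² = 74.
d(A,B) + d(B,C) - d(A,C) = 77 + 45 - 74 = 122 - 74 = 48. This is ≥ 0, so the triangle inequality holds for these points.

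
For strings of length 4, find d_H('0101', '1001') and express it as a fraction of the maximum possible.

Differing positions: 1, 2. Hamming distance = 2. The maximum possible Hamming distance for length-4 strings is 4, so d_H/4 = 2/4 = 0.5.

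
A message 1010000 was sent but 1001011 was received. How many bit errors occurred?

Differing positions: 3, 4, 6, 7. Hamming distance = 4.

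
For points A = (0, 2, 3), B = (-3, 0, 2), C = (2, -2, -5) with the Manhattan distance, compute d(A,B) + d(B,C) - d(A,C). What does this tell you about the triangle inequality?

d(A,B) = 3 + 2 + 1 = 6, d(B,C) = 5 + 2 + 7 = 14, d(A,C) = 2 + 4 + 8 = 14.
d(A,B) + d(B,C) - d(A,C) = 6 + 14 - 14 = 20 - 14 = 6. This is ≥ 0, so the triangle inequality holds for these points.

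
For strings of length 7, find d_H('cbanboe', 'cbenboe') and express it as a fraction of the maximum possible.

Differing positions: 3. Hamming distance = 1. The maximum possible Hamming distance for length-7 strings is 7, so d_H/7 = 1/7 ≈ 0.1429.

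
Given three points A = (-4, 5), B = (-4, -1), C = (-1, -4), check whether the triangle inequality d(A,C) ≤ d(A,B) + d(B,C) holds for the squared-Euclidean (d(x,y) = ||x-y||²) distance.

d(A,B) = 0² + 6² = 36, d(B,C) = 3² + 3² = 18, d(A,C) = 3² + 9² = 90.
d(A,C) = 90 > 36 + 18 = 54. Triangle inequality is VIOLATED. (Squared-Euclidean is not a metric — this is a counterexample.)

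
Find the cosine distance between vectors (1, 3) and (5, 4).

With u = (1, 3), v = (5, 4):
u·v = 1·5 + 3·4 = 5 + 12 = 17.
|u| = √(1² + 3²) = √10, |v| = √(5² + 4²) = √41, so |u||v| = √(10·41) = √410.
cos θ = (u·v)/(|u||v|) = 17/√410 ≈ 0.8396
Cosine distance = 1 - cos θ ≈ 1 - 0.8396 = 0.1604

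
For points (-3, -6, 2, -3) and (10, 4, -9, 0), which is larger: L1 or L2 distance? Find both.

L1 = |-3 - 10| + |-6 - 4| + |2 - (-9)| + |-3 - 0| = 13 + 10 + 11 + 3 = 37
L2 = √(13² + 10² + 11² + 3²) = √399 ≈ 19.975
L1 ≥ L2 always (equality iff movement is along one axis); L1 > L2 here.
Ratio L1/L2 = 37/√399 ≈ 1.8523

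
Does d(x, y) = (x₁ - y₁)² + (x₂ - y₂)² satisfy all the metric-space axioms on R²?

No. The squared Euclidean distance fails the triangle inequality. Counterexample: x = (0, 0), y = (5, 1), z = (10, 2). d(x,z) = 10² + 2² = 104, but d(x,y) + d(y,z) = (5² + 1²) + (5² + 1²) = 26 + 26 = 52. Since 104 > 52, the triangle inequality is violated. (Note: √d, the ordinary Euclidean distance, IS a metric.)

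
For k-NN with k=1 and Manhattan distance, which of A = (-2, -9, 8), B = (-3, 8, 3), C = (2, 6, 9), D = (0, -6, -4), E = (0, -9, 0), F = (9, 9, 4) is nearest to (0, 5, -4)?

Distances: d(A) = 28, d(B) = 13, d(C) = 16, d(D) = 11, d(E) = 18, d(F) = 21. Nearest: D = (0, -6, -4) with distance 11.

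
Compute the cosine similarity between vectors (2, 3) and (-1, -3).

With u = (2, 3), v = (-1, -3):
u·v = 2·(-1) + 3·(-3) = (-2) + (-9) = -11.
|u| = √(2² + 3²) = √13, |v| = √((-1)² + (-3)²) = √10, so |u||v| = √(13·10) = √130.
cos θ = (u·v)/(|u||v|) = -11/√130 ≈ -0.9648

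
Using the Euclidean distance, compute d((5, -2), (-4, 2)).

(Σ|x_i - y_i|^2)^(1/2) = (|5 - (-4)|^2 + |-2 - 2|^2)^(1/2)
= (9^2 + 4^2)^(1/2) = (81 + 16)^(1/2) = (97)^(1/2) ≈ 9.8489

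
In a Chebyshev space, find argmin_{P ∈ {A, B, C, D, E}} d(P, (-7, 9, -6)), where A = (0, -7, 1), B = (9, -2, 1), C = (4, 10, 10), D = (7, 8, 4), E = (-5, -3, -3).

Distances: d(A) = 16, d(B) = 16, d(C) = 16, d(D) = 14, d(E) = 12. Nearest: E = (-5, -3, -3) with distance 12.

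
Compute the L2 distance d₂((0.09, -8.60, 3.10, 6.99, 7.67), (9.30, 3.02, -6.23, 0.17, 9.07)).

√(Σ(x_i - y_i)²) = √((0.09 - 9.3)² + (-8.6 - 3.02)² + (3.1 - (-6.23))² + (6.99 - 0.17)² + (7.67 - 9.07)²)
= √((-9.21)² + (-11.62)² + 9.33² + 6.82² + (-1.4)²) = √(84.8241 + 135.0244 + 87.0489 + 46.5124 + 1.96) = √355.3698 ≈ 18.8513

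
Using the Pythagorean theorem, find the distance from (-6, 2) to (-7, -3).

√(Σ(x_i - y_i)²) = √((-6 - (-7))² + (2 - (-3))²)
= √(1² + 5²) = √(1 + 25) = √26 ≈ 5.099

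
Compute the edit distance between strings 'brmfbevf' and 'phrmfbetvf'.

Let D[i][j] be the edit distance between the first i characters of 'brmfbevf' and the first j characters of 'phrmfbetvf', with D[i][0] = i, D[0][j] = j, and D[i][j] = D[i-1][j-1] if the characters match, else 1 + min(D[i-1][j], D[i][j-1], D[i-1][j-1]). Filling the table (rows: prefixes of 'brmfbevf', columns: prefixes of 'phrmfbetvf'):
     ε  p  h  r  m  f  b  e  t  v  f
  ε  0  1  2  3  4  5  6  7  8  9 10
  b  1  1  2  3  4  5  5  6  7  8  9
  r  2  2  2  2  3  4  5  6  7  8  9
  m  3  3  3  3  2  3  4  5  6  7  8
  f  4  4  4  4  3  2  3  4  5  6  7
  b  5  5  5  5  4  3  2  3  4  5  6
  e  6  6  6  6  5  4  3  2  3  4  5
  v  7  7  7  7  6  5  4  3  3  3  4
  f  8  8  8  8  7  6  5  4  4  4  3
The bottom-right entry gives D[8][10] = 3, so no sequence of fewer than 3 edits works. Backtracking through the table gives one optimal edit sequence (3 edits):
  brmfbevf → pbrmfbevf (ins p @1)
  pbrmfbevf → phrmfbevf (sub b→h @2)
  phrmfbevf → phrmfbetvf (ins t @8)
Edit distance = 3.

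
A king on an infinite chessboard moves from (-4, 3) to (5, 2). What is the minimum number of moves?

max(|x_i - y_i|) = max(|-4 - 5|, |3 - 2|) = max(9, 1) = 9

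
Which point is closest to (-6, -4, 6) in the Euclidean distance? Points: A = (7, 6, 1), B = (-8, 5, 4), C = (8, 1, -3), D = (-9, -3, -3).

Distances: d(A) ≈ 17.1464, d(B) ≈ 9.434, d(C) ≈ 17.3781, d(D) ≈ 9.5394. Nearest: B = (-8, 5, 4) with distance 9.434.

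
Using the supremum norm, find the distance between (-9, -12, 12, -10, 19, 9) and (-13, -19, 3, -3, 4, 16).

max(|x_i - y_i|) = max(|-9 - (-13)|, |-12 - (-19)|, |12 - 3|, |-10 - (-3)|, |19 - 4|, |9 - 16|) = max(4, 7, 9, 7, 15, 7) = 15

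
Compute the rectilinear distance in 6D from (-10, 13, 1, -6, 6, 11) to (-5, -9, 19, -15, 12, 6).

Σ|x_i - y_i| = |-10 - (-5)| + |13 - (-9)| + |1 - 19| + |-6 - (-15)| + |6 - 12| + |11 - 6| = 5 + 22 + 18 + 9 + 6 + 5 = 65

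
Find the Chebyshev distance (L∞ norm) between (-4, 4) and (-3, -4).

max(|x_i - y_i|) = max(|-4 - (-3)|, |4 - (-4)|) = max(1, 8) = 8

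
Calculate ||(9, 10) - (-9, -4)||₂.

√(Σ(x_i - y_i)²) = √((9 - (-9))² + (10 - (-4))²)
= √(18² + 14²) = √(324 + 196) = √520 ≈ 22.8035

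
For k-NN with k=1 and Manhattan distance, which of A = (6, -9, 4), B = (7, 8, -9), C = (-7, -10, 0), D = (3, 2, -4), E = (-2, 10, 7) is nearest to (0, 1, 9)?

Distances: d(A) = 21, d(B) = 32, d(C) = 27, d(D) = 17, d(E) = 13. Nearest: E = (-2, 10, 7) with distance 13.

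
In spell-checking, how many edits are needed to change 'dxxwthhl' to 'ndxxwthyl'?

Let D[i][j] be the edit distance between the first i characters of 'dxxwthhl' and the first j characters of 'ndxxwthyl', with D[i][0] = i, D[0][j] = j, and D[i][j] = D[i-1][j-1] if the characters match, else 1 + min(D[i-1][j], D[i][j-1], D[i-1][j-1]). Filling the table (rows: prefixes of 'dxxwthhl', columns: prefixes of 'ndxxwthyl'):
     ε  n  d  x  x  w  t  h  y  l
  ε  0  1  2  3  4  5  6  7  8  9
  d  1  1  1  2  3  4  5  6  7  8
  x  2  2  2  1  2  3  4  5  6  7
  x  3  3  3  2  1  2  3  4  5  6
  w  4  4  4  3  2  1  2  3  4  5
  t  5  5  5  4  3  2  1  2  3  4
  h  6  6  6  5  4  3  2  1  2  3
  h  7  7  7  6  5  4  3  2  2  3
  l  8  8  8  7  6  5  4  3  3  2
The bottom-right entry gives D[8][9] = 2, so no sequence of fewer than 2 edits works. Backtracking through the table gives one optimal edit sequence (2 edits):
  dxxwthhl → ndxxwthhl (ins n @1)
  ndxxwthhl → ndxxwthyl (sub h→y @8)
Edit distance = 2.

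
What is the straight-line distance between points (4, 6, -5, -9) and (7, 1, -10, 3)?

√(Σ(x_i - y_i)²) = √((4 - 7)² + (6 - 1)² + (-5 - (-10))² + (-9 - 3)²)
= √((-3)² + 5² + 5² + (-12)²) = √(9 + 25 + 25 + 144) = √203 ≈ 14.2478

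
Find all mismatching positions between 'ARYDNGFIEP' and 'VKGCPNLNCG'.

Differing positions: 1, 2, 3, 4, 5, 6, 7, 8, 9, 10. Hamming distance = 10.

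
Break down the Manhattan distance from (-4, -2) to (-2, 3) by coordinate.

Σ|x_i - y_i| = |-4 - (-2)| + |-2 - 3| = 2 + 5 = 7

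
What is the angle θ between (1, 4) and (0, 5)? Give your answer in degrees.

With u = (1, 4), v = (0, 5):
u·v = 1·0 + 4·5 = 0 + 20 = 20.
|u| = √(1² + 4²) = √17, |v| = √(0² + 5²) = √25, so |u||v| = √(17·25) = √425.
cos θ = (u·v)/(|u||v|) = 20/√425 ≈ 0.970143
θ = arccos(0.970143) ≈ 14.04°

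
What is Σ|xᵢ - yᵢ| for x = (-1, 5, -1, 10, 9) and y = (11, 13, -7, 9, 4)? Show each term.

Σ|x_i - y_i| = |-1 - 11| + |5 - 13| + |-1 - (-7)| + |10 - 9| + |9 - 4| = 12 + 8 + 6 + 1 + 5 = 32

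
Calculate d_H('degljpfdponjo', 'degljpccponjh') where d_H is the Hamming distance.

Differing positions: 7, 8, 13. Hamming distance = 3.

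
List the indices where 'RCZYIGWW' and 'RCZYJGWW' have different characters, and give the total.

Differing positions: 5. Hamming distance = 1.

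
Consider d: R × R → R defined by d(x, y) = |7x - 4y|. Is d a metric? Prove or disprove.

No. d fails symmetry: d(9, 4) = |7·9 - 4·4| = |47| = 47, but d(4, 9) = |7·4 - 4·9| = |-8| = 8. Since 47 ≠ 8, d(x,y) ≠ d(y,x) in general.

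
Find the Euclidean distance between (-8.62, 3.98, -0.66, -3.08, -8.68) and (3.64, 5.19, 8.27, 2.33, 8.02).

√(Σ(x_i - y_i)²) = √((-8.62 - 3.64)² + (3.98 - 5.19)² + (-0.66 - 8.27)² + (-3.08 - 2.33)² + (-8.68 - 8.02)²)
= √((-12.26)² + (-1.21)² + (-8.93)² + (-5.41)² + (-16.7)²) = √(150.3076 + 1.4641 + 79.7449 + 29.2681 + 278.89) = √539.6747 ≈ 23.2309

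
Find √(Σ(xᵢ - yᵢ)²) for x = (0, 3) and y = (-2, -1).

√(Σ(x_i - y_i)²) = √((0 - (-2))² + (3 - (-1))²)
= √(2² + 4²) = √(4 + 16) = √20 ≈ 4.4721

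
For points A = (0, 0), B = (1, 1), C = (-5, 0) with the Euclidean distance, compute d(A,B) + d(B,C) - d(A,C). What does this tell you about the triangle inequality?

d(A,B) = √(1² + 1²) = √2 ≈ 1.4142, d(B,C) = √(6² + 1²) = √37 ≈ 6.0828, d(A,C) = √(5² + 0²) = √25 = 5.
d(A,B) + d(B,C) - d(A,C) = 1.4142 + 6.0828 - 5 = 7.497 - 5 = 2.497 (to 4 decimal places). This is ≥ 0, so the triangle inequality holds for these points.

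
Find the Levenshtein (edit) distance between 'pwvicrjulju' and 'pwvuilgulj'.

Let D[i][j] be the edit distance between the first i characters of 'pwvicrjulju' and the first j characters of 'pwvuilgulj', with D[i][0] = i, D[0][j] = j, and D[i][j] = D[i-1][j-1] if the characters match, else 1 + min(D[i-1][j], D[i][j-1], D[i-1][j-1]). Filling the table (rows: prefixes of 'pwvicrjulju', columns: prefixes of 'pwvuilgulj'):
     ε  p  w  v  u  i  l  g  u  l  j
  ε  0  1  2  3  4  5  6  7  8  9 10
  p  1  0  1  2  3  4  5  6  7  8  9
  w  2  1  0  1  2  3  4  5  6  7  8
  v  3  2  1  0  1  2  3  4  5  6  7
  i  4  3  2  1  1  1  2  3  4  5  6
  c  5  4  3  2  2  2  2  3  4  5  6
  r  6  5  4  3  3  3  3  3  4  5  6
  j  7  6  5  4  4  4  4  4  4  5  5
  u  8  7  6  5  4  5  5  5  4  5  6
  l  9  8  7  6  5  5  5  6  5  4  5
  j 10  9  8  7  6  6  6  6  6  5  4
  u 11 10  9  8  7  7  7  7  6  6  5
The bottom-right entry gives D[11][10] = 5, so no sequence of fewer than 5 edits works. Backtracking through the table gives one optimal edit sequence (5 edits):
  pwvicrjulju → pwvucrjulju (sub i→u @4)
  pwvucrjulju → pwvuirjulju (sub c→i @5)
  pwvuirjulju → pwvuiljulju (sub r→l @6)
  pwvuiljulju → pwvuilgulju (sub j→g @7)
  pwvuilgulju → pwvuilgulj (del u @11)
Edit distance = 5.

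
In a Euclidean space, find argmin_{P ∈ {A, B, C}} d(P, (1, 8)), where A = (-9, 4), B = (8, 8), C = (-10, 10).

Distances: d(A) ≈ 10.7703, d(B) = 7, d(C) ≈ 11.1803. Nearest: B = (8, 8) with distance 7.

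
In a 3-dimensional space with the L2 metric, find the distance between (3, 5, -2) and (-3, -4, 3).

(Σ|x_i - y_i|^2)^(1/2) = (|3 - (-3)|^2 + |5 - (-4)|^2 + |-2 - 3|^2)^(1/2)
= (6^2 + 9^2 + 5^2)^(1/2) = (36 + 81 + 25)^(1/2) = (142)^(1/2) ≈ 11.9164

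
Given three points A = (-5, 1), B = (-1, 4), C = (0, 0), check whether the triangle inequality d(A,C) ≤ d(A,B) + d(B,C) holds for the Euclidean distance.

d(A,B) = √(4² + 3²) = √25 = 5, d(B,C) = √(1² + 4²) = √17 ≈ 4.1231, d(A,C) = √(5² + 1²) = √26 ≈ 5.099.
d(A,C) ≈ 5.099 ≤ 5 + 4.1231 = 9.1231. Triangle inequality is satisfied.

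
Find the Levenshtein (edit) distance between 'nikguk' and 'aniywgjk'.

Let D[i][j] be the edit distance between the first i characters of 'nikguk' and the first j characters of 'aniywgjk', with D[i][0] = i, D[0][j] = j, and D[i][j] = D[i-1][j-1] if the characters match, else 1 + min(D[i-1][j], D[i][j-1], D[i-1][j-1]). Filling the table (rows: prefixes of 'nikguk', columns: prefixes of 'aniywgjk'):
     ε  a  n  i  y  w  g  j  k
  ε  0  1  2  3  4  5  6  7  8
  n  1  1  1  2  3  4  5  6  7
  i  2  2  2  1  2  3  4  5  6
  k  3  3  3  2  2  3  4  5  5
  g  4  4  4  3  3  3  3  4  5
  u  5  5  5  4  4  4  4  4  5
  k  6  6  6  5  5  5  5  5  4
The bottom-right entry gives D[6][8] = 4, so no sequence of fewer than 4 edits works. Backtracking through the table gives one optimal edit sequence (4 edits):
  nikguk → anikguk (ins a @1)
  anikguk → aniykguk (ins y @4)
  aniykguk → aniywguk (sub k→w @5)
  aniywguk → aniywgjk (sub u→j @7)
Edit distance = 4.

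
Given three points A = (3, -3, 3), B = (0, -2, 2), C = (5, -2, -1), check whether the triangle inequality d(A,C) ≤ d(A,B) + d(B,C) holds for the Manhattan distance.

d(A,B) = 3 + 1 + 1 = 5, d(B,C) = 5 + 0 + 3 = 8, d(A,C) = 2 + 1 + 4 = 7.
d(A,C) = 7 ≤ 5 + 8 = 13. Triangle inequality is satisfied.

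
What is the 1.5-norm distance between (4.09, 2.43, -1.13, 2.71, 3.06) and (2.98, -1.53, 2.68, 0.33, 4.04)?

(Σ|x_i - y_i|^1.5)^(1/1.5) = (|4.09 - 2.98|^1.5 + |2.43 - (-1.53)|^1.5 + |-1.13 - 2.68|^1.5 + |2.71 - 0.33|^1.5 + |3.06 - 4.04|^1.5)^(1/1.5)
= (1.11^1.5 + 3.96^1.5 + 3.81^1.5 + 2.38^1.5 + 0.98^1.5)^(1/1.5) ≈ (1.1695 + 7.8803 + 7.4368 + 3.6717 + 0.9702)^(1/1.5) = (21.1285)^(1/1.5) ≈ 7.6427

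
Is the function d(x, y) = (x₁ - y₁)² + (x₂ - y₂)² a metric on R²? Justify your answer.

No. The squared Euclidean distance fails the triangle inequality. Counterexample: x = (0, 0), y = (5, 4), z = (10, 8). d(x,z) = 10² + 8² = 164, but d(x,y) + d(y,z) = (5² + 4²) + (5² + 4²) = 41 + 41 = 82. Since 164 > 82, the triangle inequality is violated. (Note: √d, the ordinary Euclidean distance, IS a metric.)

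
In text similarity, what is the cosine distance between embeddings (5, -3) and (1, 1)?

With u = (5, -3), v = (1, 1):
u·v = 5·1 + (-3)·1 = 5 + (-3) = 2.
|u| = √(5² + (-3)²) = √34, |v| = √(1² + 1²) = √2, so |u||v| = √(34·2) = √68.
cos θ = (u·v)/(|u||v|) = 2/√68 ≈ 0.2425
Cosine distance = 1 - cos θ ≈ 1 - 0.2425 = 0.7575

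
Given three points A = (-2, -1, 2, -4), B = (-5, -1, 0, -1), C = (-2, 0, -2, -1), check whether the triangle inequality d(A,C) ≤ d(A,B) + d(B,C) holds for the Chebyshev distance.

d(A,B) = max(3, 0, 2, 3) = 3, d(B,C) = max(3, 1, 2, 0) = 3, d(A,C) = max(0, 1, 4, 3) = 4.
d(A,C) = 4 ≤ 3 + 3 = 6. Triangle inequality is satisfied.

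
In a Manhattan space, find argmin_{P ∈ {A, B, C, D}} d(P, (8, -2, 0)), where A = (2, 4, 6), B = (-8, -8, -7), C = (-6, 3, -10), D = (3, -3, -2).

Distances: d(A) = 18, d(B) = 29, d(C) = 29, d(D) = 8. Nearest: D = (3, -3, -2) with distance 8.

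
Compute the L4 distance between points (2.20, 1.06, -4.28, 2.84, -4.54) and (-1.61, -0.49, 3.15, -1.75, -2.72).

(Σ|x_i - y_i|^4)^(1/4) = (|2.2 - (-1.61)|^4 + |1.06 - (-0.49)|^4 + |-4.28 - 3.15|^4 + |2.84 - (-1.75)|^4 + |-4.54 - (-2.72)|^4)^(1/4)
= (3.81^4 + 1.55^4 + 7.43^4 + 4.59^4 + 1.82^4)^(1/4) ≈ (210.7172 + 5.772 + 3047.581 + 443.8648 + 10.972)^(1/4) = (3718.907)^(1/4) ≈ 7.8092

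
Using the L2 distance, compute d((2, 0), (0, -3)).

(Σ|x_i - y_i|^2)^(1/2) = (|2 - 0|^2 + |0 - (-3)|^2)^(1/2)
= (2^2 + 3^2)^(1/2) = (4 + 9)^(1/2) = (13)^(1/2) ≈ 3.6056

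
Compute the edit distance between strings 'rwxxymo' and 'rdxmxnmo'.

Let D[i][j] be the edit distance between the first i characters of 'rwxxymo' and the first j characters of 'rdxmxnmo', with D[i][0] = i, D[0][j] = j, and D[i][j] = D[i-1][j-1] if the characters match, else 1 + min(D[i-1][j], D[i][j-1], D[i-1][j-1]). Filling the table (rows: prefixes of 'rwxxymo', columns: prefixes of 'rdxmxnmo'):
     ε  r  d  x  m  x  n  m  o
  ε  0  1  2  3  4  5  6  7  8
  r  1  0  1  2  3  4  5  6  7
  w  2  1  1  2  3  4  5  6  7
  x  3  2  2  1  2  3  4  5  6
  x  4  3  3  2  2  2  3  4  5
  y  5  4  4  3  3  3  3  4  5
  m  6  5  5  4  3  4  4  3  4
  o  7  6  6  5  4  4  5  4  3
The bottom-right entry gives D[7][8] = 3, so no sequence of fewer than 3 edits works. Backtracking through the table gives one optimal edit sequence (3 edits):
  rwxxymo → rdxxymo (sub w→d @2)
  rdxxymo → rdxmxymo (ins m @4)
  rdxmxymo → rdxmxnmo (sub y→n @6)
Edit distance = 3.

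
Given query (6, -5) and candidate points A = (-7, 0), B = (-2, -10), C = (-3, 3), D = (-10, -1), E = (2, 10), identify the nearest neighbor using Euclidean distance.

Distances: d(A) ≈ 13.9284, d(B) ≈ 9.434, d(C) ≈ 12.0416, d(D) ≈ 16.4924, d(E) ≈ 15.5242. Nearest: B = (-2, -10) with distance 9.434.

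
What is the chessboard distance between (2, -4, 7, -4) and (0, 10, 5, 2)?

max(|x_i - y_i|) = max(|2 - 0|, |-4 - 10|, |7 - 5|, |-4 - 2|) = max(2, 14, 2, 6) = 14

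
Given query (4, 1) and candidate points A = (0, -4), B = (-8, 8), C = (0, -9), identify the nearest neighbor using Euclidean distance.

Distances: d(A) ≈ 6.4031, d(B) ≈ 13.8924, d(C) ≈ 10.7703. Nearest: A = (0, -4) with distance 6.4031.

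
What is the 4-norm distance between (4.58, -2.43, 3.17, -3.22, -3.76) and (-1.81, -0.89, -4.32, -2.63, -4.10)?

(Σ|x_i - y_i|^4)^(1/4) = (|4.58 - (-1.81)|^4 + |-2.43 - (-0.89)|^4 + |3.17 - (-4.32)|^4 + |-3.22 - (-2.63)|^4 + |-3.76 - (-4.1)|^4)^(1/4)
= (6.39^4 + 1.54^4 + 7.49^4 + 0.59^4 + 0.34^4)^(1/4) ≈ (1667.2604 + 5.6245 + 3147.2212 + 0.1212 + 0.0134)^(1/4) = (4820.2407)^(1/4) ≈ 8.3323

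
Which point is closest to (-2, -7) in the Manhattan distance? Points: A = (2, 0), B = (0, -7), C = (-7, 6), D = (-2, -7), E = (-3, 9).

Distances: d(A) = 11, d(B) = 2, d(C) = 18, d(D) = 0, d(E) = 17. Nearest: D = (-2, -7) with distance 0.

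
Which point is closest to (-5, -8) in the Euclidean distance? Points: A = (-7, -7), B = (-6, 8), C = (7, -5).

Distances: d(A) ≈ 2.2361, d(B) ≈ 16.0312, d(C) ≈ 12.3693. Nearest: A = (-7, -7) with distance 2.2361.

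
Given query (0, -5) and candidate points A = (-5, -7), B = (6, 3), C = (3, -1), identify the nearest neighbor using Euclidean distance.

Distances: d(A) ≈ 5.3852, d(B) = 10, d(C) = 5. Nearest: C = (3, -1) with distance 5.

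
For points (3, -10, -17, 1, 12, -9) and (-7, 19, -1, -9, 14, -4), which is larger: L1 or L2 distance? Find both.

L1 = |3 - (-7)| + |-10 - 19| + |-17 - (-1)| + |1 - (-9)| + |12 - 14| + |-9 - (-4)| = 10 + 29 + 16 + 10 + 2 + 5 = 72
L2 = √(10² + 29² + 16² + 10² + 2² + 5²) = √1326 ≈ 36.4143
L1 ≥ L2 always (equality iff movement is along one axis); L1 > L2 here.
Ratio L1/L2 = 72/√1326 ≈ 1.9772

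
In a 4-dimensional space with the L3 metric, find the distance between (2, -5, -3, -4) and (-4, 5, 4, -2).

(Σ|x_i - y_i|^3)^(1/3) = (|2 - (-4)|^3 + |-5 - 5|^3 + |-3 - 4|^3 + |-4 - (-2)|^3)^(1/3)
= (6^3 + 10^3 + 7^3 + 2^3)^(1/3) = (216 + 1000 + 343 + 8)^(1/3) = (1567)^(1/3) ≈ 11.6151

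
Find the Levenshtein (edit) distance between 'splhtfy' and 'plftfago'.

Let D[i][j] be the edit distance between the first i characters of 'splhtfy' and the first j characters of 'plftfago', with D[i][0] = i, D[0][j] = j, and D[i][j] = D[i-1][j-1] if the characters match, else 1 + min(D[i-1][j], D[i][j-1], D[i-1][j-1]). Filling the table (rows: prefixes of 'splhtfy', columns: prefixes of 'plftfago'):
     ε  p  l  f  t  f  a  g  o
  ε  0  1  2  3  4  5  6  7  8
  s  1  1  2  3  4  5  6  7  8
  p  2  1  2  3  4  5  6  7  8
  l  3  2  1  2  3  4  5  6  7
  h  4  3  2  2  3  4  5  6  7
  t  5  4  3  3  2  3  4  5  6
  f  6  5  4  3  3  2  3  4  5
  y  7  6  5  4  4  3  3  4  5
The bottom-right entry gives D[7][8] = 5, so no sequence of fewer than 5 edits works. Backtracking through the table gives one optimal edit sequence (5 edits):
  splhtfy → plhtfy (del s @1)
  plhtfy → plftfy (sub h→f @3)
  plftfy → plftfay (ins a @6)
  plftfay → plftfagy (ins g @7)
  plftfagy → plftfago (sub y→o @8)
Edit distance = 5.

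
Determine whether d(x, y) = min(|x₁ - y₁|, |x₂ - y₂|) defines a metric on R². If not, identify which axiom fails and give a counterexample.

No. d fails identity of indiscernibles: take x = (0, 0) and y = (0, 9). Then d(x,y) = min(|0 - 0|, |0 - 9|) = min(0, 9) = 0, yet x ≠ y.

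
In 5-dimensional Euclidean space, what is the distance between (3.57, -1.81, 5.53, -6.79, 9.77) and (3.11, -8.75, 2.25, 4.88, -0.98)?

√(Σ(x_i - y_i)²) = √((3.57 - 3.11)² + (-1.81 - (-8.75))² + (5.53 - 2.25)² + (-6.79 - 4.88)² + (9.77 - (-0.98))²)
= √(0.46² + 6.94² + 3.28² + (-11.67)² + 10.75²) = √(0.2116 + 48.1636 + 10.7584 + 136.1889 + 115.5625) = √310.885 ≈ 17.6319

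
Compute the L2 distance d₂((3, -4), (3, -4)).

√(Σ(x_i - y_i)²) = √((3 - 3)² + (-4 - (-4))²)
= √(0² + 0²) = √(0 + 0) = √0 = 0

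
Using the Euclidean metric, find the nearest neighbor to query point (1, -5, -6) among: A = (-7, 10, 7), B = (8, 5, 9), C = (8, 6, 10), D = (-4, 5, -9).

Distances: d(A) ≈ 21.4009, d(B) ≈ 19.3391, d(C) ≈ 20.6398, d(D) ≈ 11.5758. Nearest: D = (-4, 5, -9) with distance 11.5758.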